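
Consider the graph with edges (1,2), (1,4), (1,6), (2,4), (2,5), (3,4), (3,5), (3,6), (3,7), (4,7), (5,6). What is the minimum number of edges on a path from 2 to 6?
2 (path: 2 -> 1 -> 6, 2 edges)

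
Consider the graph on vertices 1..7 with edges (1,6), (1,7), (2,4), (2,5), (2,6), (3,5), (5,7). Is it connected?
Yes (BFS from 1 visits [1, 6, 7, 2, 5, 4, 3] — all 7 vertices reached)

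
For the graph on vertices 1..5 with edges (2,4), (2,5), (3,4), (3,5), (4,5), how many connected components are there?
2 (components: {1}, {2, 3, 4, 5})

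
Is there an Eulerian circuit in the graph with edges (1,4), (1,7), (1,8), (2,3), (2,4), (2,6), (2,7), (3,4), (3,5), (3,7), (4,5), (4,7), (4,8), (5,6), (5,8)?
No (2 vertices have odd degree: {1, 8}; Eulerian circuit requires 0)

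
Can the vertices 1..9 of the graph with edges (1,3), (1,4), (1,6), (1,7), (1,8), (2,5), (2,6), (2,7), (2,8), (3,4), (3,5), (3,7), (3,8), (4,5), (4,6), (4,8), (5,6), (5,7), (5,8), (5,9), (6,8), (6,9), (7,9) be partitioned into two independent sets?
No (odd cycle of length 3: 4 -> 1 -> 3 -> 4)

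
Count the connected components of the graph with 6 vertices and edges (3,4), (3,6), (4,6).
4 (components: {1}, {2}, {3, 4, 6}, {5})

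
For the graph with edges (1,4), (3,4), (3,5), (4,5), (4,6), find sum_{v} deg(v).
10 (handshake: sum of degrees = 2|E| = 2 x 5 = 10)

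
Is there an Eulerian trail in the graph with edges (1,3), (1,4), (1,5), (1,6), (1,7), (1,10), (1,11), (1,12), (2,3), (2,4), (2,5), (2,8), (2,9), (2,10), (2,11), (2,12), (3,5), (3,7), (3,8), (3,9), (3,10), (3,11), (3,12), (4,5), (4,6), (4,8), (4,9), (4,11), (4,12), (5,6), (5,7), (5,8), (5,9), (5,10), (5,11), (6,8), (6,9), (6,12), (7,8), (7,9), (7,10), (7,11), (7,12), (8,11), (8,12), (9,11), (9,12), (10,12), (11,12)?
Yes (the graph is connected and exactly 2 vertices have odd degree: {3, 11}; any Eulerian path must start and end at those)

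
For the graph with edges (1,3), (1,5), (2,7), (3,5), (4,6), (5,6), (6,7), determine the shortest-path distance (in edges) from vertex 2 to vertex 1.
4 (path: 2 -> 7 -> 6 -> 5 -> 1, 4 edges)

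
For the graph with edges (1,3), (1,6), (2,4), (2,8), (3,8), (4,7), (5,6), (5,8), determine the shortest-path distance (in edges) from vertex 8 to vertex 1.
2 (path: 8 -> 3 -> 1, 2 edges)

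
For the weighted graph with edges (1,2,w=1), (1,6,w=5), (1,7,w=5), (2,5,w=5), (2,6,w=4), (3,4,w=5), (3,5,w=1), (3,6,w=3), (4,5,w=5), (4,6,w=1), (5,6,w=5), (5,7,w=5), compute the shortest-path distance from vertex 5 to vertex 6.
4 (path: 5 -> 3 -> 6; weights 1 + 3 = 4)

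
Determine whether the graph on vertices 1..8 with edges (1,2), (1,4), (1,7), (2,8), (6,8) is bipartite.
Yes. Partition: {1, 3, 5, 8}, {2, 4, 6, 7}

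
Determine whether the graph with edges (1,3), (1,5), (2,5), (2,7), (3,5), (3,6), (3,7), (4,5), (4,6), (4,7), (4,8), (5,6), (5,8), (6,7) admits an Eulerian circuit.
Yes (the graph is connected and all 8 vertices have even degree)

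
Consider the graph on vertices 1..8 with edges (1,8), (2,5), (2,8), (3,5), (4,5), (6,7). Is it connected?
No, it has 2 components: {1, 2, 3, 4, 5, 8}, {6, 7}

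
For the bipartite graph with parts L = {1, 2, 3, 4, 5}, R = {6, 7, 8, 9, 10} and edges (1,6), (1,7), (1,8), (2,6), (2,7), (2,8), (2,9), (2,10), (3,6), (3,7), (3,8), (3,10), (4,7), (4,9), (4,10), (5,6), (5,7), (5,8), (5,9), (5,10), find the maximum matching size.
5 (matching: (1,8), (2,10), (3,7), (4,9), (5,6); upper bound min(|L|,|R|) = min(5,5) = 5)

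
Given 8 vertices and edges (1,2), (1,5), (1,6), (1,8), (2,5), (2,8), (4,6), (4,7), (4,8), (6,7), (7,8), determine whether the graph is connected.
No, it has 2 components: {1, 2, 4, 5, 6, 7, 8}, {3}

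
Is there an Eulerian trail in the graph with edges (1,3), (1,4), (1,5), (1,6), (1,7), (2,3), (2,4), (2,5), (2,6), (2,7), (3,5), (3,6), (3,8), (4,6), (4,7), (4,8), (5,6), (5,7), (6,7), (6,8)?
No (8 vertices have odd degree: {1, 2, 3, 4, 5, 6, 7, 8}; Eulerian path requires 0 or 2)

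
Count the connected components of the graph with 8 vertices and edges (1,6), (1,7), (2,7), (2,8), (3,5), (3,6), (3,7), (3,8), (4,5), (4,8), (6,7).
1 (components: {1, 2, 3, 4, 5, 6, 7, 8})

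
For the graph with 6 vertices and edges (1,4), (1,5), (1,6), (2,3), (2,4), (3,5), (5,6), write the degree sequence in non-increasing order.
[3, 3, 2, 2, 2, 2] (degrees: deg(1)=3, deg(2)=2, deg(3)=2, deg(4)=2, deg(5)=3, deg(6)=2)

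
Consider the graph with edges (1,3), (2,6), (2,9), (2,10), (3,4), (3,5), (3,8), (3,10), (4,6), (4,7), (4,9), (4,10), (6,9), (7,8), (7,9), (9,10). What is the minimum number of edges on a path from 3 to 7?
2 (path: 3 -> 4 -> 7, 2 edges)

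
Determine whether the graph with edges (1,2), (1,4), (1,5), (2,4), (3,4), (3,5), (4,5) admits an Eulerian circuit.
No (2 vertices have odd degree: {1, 5}; Eulerian circuit requires 0)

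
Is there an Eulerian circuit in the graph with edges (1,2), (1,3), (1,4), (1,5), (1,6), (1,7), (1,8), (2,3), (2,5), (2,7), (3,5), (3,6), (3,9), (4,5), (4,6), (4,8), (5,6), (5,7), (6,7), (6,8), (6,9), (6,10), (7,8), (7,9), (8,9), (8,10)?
No (2 vertices have odd degree: {1, 3}; Eulerian circuit requires 0)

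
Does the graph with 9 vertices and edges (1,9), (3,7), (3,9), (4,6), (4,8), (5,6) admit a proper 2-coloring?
Yes. Partition: {1, 2, 3, 4, 5}, {6, 7, 8, 9}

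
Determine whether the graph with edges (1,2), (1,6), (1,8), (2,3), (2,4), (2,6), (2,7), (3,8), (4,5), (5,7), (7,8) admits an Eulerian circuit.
No (4 vertices have odd degree: {1, 2, 7, 8}; Eulerian circuit requires 0)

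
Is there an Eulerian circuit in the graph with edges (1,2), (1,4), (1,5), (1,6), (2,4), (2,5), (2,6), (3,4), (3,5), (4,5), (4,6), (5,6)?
No (2 vertices have odd degree: {4, 5}; Eulerian circuit requires 0)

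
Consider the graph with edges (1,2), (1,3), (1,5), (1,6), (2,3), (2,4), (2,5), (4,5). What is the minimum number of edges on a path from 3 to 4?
2 (path: 3 -> 2 -> 4, 2 edges)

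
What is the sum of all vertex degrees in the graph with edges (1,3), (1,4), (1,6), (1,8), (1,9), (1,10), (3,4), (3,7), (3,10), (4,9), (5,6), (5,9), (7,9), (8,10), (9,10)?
30 (handshake: sum of degrees = 2|E| = 2 x 15 = 30)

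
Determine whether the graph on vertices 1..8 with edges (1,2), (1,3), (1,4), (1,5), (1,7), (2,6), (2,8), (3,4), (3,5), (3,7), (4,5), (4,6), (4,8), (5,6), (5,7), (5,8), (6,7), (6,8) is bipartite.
No (odd cycle of length 3: 5 -> 1 -> 3 -> 5)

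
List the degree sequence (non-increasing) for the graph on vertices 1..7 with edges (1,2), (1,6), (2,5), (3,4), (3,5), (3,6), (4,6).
[3, 3, 2, 2, 2, 2, 0] (degrees: deg(1)=2, deg(2)=2, deg(3)=3, deg(4)=2, deg(5)=2, deg(6)=3, deg(7)=0)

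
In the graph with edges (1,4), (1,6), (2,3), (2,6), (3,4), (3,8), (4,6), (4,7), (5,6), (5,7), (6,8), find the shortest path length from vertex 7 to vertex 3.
2 (path: 7 -> 4 -> 3, 2 edges)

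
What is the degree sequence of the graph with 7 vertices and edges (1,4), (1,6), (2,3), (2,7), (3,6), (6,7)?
[3, 2, 2, 2, 2, 1, 0] (degrees: deg(1)=2, deg(2)=2, deg(3)=2, deg(4)=1, deg(5)=0, deg(6)=3, deg(7)=2)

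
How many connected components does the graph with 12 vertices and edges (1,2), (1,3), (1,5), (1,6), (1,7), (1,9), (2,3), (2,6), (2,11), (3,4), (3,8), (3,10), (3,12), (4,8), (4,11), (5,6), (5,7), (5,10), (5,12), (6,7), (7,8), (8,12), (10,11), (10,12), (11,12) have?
1 (components: {1, 2, 3, 4, 5, 6, 7, 8, 9, 10, 11, 12})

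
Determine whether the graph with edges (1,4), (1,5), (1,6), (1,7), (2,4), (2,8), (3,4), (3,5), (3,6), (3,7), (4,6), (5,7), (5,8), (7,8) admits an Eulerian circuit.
No (2 vertices have odd degree: {6, 8}; Eulerian circuit requires 0)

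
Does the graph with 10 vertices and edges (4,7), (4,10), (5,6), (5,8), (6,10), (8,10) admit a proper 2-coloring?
Yes. Partition: {1, 2, 3, 4, 6, 8, 9}, {5, 7, 10}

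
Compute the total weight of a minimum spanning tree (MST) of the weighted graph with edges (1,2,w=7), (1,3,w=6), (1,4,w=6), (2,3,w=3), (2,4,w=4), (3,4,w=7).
13 (MST edges: (1,3,w=6), (2,3,w=3), (2,4,w=4); sum of weights 6 + 3 + 4 = 13)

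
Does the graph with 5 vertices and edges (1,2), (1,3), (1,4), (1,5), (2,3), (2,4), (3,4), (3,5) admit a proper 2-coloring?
No (odd cycle of length 3: 3 -> 1 -> 2 -> 3)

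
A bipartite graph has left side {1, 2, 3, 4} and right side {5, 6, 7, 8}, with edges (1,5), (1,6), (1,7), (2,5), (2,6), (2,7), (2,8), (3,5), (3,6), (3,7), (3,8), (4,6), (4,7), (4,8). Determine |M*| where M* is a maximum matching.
4 (matching: (1,7), (2,8), (3,5), (4,6); upper bound min(|L|,|R|) = min(4,4) = 4)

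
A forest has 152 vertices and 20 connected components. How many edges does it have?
132 (Each of the 20 component trees on V_i vertices has V_i - 1 edges; summing gives V - C = 152 - 20 = 132)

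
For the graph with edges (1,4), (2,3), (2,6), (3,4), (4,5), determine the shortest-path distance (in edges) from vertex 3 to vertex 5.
2 (path: 3 -> 4 -> 5, 2 edges)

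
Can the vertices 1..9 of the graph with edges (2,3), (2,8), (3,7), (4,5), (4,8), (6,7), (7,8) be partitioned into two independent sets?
Yes. Partition: {1, 2, 4, 7, 9}, {3, 5, 6, 8}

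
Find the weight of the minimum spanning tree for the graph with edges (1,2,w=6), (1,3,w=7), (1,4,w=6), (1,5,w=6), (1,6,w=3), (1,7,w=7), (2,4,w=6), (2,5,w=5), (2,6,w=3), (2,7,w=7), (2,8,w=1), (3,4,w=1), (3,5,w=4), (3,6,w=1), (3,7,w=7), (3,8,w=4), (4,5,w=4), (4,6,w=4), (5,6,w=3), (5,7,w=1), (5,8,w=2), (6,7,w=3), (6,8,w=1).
10 (MST edges: (1,6,w=3), (2,8,w=1), (3,4,w=1), (3,6,w=1), (5,7,w=1), (5,8,w=2), (6,8,w=1); sum of weights 3 + 1 + 1 + 1 + 1 + 2 + 1 = 10)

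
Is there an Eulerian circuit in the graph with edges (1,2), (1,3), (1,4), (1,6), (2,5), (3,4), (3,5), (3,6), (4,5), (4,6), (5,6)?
Yes (the graph is connected and all 6 vertices have even degree)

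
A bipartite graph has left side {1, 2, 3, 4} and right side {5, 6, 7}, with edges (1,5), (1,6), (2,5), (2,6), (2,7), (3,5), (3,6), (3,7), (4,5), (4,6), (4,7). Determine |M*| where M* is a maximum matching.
3 (matching: (1,6), (2,7), (3,5); upper bound min(|L|,|R|) = min(4,3) = 3)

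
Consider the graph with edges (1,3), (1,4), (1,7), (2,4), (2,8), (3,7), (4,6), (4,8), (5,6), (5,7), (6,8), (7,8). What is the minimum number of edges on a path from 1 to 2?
2 (path: 1 -> 4 -> 2, 2 edges)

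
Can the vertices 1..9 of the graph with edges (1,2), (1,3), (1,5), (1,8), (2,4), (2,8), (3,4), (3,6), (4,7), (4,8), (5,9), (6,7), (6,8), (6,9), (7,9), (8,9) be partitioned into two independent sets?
No (odd cycle of length 3: 8 -> 1 -> 2 -> 8)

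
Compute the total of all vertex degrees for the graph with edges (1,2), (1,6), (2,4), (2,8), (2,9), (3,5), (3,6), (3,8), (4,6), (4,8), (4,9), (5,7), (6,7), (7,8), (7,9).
30 (handshake: sum of degrees = 2|E| = 2 x 15 = 30)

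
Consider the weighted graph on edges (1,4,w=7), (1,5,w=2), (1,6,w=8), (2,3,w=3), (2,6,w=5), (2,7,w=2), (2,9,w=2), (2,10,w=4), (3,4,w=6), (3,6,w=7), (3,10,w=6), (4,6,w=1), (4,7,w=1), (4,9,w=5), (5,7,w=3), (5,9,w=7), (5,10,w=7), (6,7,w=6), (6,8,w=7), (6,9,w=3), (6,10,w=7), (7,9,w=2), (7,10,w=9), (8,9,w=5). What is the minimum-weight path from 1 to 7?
5 (path: 1 -> 5 -> 7; weights 2 + 3 = 5)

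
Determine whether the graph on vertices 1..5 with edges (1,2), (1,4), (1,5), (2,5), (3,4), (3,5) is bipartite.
No (odd cycle of length 3: 5 -> 1 -> 2 -> 5)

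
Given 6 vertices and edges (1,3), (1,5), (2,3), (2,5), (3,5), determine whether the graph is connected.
No, it has 3 components: {1, 2, 3, 5}, {4}, {6}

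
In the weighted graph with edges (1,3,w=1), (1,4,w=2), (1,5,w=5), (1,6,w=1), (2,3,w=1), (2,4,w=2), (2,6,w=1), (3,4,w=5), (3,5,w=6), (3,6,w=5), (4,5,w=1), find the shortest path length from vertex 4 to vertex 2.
2 (path: 4 -> 2; weights 2 = 2)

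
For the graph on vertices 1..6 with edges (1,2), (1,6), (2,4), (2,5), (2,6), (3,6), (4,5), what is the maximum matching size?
3 (matching: (1,2), (3,6), (4,5); upper bound floor(n/2) = floor(6/2) = 3)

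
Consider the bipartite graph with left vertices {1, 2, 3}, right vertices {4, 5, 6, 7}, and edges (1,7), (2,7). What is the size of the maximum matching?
1 (matching: (1,7); upper bound min(|L|,|R|) = min(3,4) = 3)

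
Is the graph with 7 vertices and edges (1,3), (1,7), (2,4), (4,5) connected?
No, it has 3 components: {1, 3, 7}, {2, 4, 5}, {6}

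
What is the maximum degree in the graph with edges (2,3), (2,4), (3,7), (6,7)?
2 (attained at vertices 2, 3, 7)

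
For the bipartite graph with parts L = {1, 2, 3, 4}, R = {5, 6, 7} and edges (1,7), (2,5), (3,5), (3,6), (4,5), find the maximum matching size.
3 (matching: (1,7), (2,5), (3,6); upper bound min(|L|,|R|) = min(4,3) = 3)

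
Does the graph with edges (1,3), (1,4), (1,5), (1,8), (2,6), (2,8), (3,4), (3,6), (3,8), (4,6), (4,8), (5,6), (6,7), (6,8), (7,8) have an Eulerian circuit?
Yes (the graph is connected and all 8 vertices have even degree)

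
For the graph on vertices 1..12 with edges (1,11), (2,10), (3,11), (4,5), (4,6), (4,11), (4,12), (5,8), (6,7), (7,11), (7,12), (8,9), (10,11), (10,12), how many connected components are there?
1 (components: {1, 2, 3, 4, 5, 6, 7, 8, 9, 10, 11, 12})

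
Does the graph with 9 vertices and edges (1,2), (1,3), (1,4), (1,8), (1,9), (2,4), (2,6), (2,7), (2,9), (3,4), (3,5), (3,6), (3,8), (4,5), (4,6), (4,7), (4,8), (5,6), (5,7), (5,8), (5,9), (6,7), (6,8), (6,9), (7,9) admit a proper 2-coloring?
No (odd cycle of length 3: 9 -> 1 -> 2 -> 9)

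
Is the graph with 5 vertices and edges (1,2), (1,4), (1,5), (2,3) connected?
Yes (BFS from 1 visits [1, 2, 4, 5, 3] — all 5 vertices reached)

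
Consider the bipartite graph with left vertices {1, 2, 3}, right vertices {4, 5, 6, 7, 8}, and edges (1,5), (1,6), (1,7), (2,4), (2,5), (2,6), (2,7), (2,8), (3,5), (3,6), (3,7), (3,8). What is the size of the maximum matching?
3 (matching: (1,7), (2,8), (3,6); upper bound min(|L|,|R|) = min(3,5) = 3)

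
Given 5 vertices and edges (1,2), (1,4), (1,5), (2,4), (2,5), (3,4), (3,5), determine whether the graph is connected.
Yes (BFS from 1 visits [1, 2, 4, 5, 3] — all 5 vertices reached)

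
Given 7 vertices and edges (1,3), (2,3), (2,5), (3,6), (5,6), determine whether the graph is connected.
No, it has 3 components: {1, 2, 3, 5, 6}, {4}, {7}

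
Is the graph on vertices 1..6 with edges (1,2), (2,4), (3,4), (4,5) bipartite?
Yes. Partition: {1, 4, 6}, {2, 3, 5}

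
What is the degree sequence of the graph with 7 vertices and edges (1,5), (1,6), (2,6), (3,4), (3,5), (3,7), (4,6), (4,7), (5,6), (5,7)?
[4, 4, 3, 3, 3, 2, 1] (degrees: deg(1)=2, deg(2)=1, deg(3)=3, deg(4)=3, deg(5)=4, deg(6)=4, deg(7)=3)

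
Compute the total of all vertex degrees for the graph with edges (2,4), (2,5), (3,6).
6 (handshake: sum of degrees = 2|E| = 2 x 3 = 6)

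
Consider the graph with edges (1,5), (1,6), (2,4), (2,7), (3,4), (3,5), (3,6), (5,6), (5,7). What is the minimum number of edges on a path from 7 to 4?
2 (path: 7 -> 2 -> 4, 2 edges)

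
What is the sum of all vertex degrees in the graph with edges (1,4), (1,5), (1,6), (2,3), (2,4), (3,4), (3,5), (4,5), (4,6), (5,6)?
20 (handshake: sum of degrees = 2|E| = 2 x 10 = 20)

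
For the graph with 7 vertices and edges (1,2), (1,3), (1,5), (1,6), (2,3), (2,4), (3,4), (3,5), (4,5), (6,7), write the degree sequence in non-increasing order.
[4, 4, 3, 3, 3, 2, 1] (degrees: deg(1)=4, deg(2)=3, deg(3)=4, deg(4)=3, deg(5)=3, deg(6)=2, deg(7)=1)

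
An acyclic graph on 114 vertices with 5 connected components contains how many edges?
109 (Each of the 5 component trees on V_i vertices has V_i - 1 edges; summing gives V - C = 114 - 5 = 109)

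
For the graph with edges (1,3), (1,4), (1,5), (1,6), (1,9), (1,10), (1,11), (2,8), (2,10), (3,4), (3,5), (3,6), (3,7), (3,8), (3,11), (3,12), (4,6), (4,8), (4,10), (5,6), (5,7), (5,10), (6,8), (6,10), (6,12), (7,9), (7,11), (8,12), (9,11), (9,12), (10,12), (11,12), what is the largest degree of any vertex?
8 (attained at vertex 3)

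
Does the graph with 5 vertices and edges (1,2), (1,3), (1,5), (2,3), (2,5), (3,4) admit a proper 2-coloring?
No (odd cycle of length 3: 2 -> 1 -> 3 -> 2)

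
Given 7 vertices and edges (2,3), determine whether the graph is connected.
No, it has 6 components: {1}, {2, 3}, {4}, {5}, {6}, {7}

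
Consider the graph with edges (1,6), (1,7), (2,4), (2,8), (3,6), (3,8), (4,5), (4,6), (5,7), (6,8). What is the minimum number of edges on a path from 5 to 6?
2 (path: 5 -> 4 -> 6, 2 edges)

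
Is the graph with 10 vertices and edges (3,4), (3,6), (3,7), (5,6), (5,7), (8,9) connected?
No, it has 5 components: {1}, {2}, {3, 4, 5, 6, 7}, {8, 9}, {10}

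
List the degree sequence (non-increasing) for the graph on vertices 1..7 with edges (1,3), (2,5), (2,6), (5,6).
[2, 2, 2, 1, 1, 0, 0] (degrees: deg(1)=1, deg(2)=2, deg(3)=1, deg(4)=0, deg(5)=2, deg(6)=2, deg(7)=0)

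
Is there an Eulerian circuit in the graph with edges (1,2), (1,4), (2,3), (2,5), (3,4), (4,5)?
No (2 vertices have odd degree: {2, 4}; Eulerian circuit requires 0)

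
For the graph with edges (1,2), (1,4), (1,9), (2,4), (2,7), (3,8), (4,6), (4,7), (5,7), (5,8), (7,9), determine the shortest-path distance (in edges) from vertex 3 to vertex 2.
4 (path: 3 -> 8 -> 5 -> 7 -> 2, 4 edges)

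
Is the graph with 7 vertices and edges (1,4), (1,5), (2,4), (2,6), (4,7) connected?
No, it has 2 components: {1, 2, 4, 5, 6, 7}, {3}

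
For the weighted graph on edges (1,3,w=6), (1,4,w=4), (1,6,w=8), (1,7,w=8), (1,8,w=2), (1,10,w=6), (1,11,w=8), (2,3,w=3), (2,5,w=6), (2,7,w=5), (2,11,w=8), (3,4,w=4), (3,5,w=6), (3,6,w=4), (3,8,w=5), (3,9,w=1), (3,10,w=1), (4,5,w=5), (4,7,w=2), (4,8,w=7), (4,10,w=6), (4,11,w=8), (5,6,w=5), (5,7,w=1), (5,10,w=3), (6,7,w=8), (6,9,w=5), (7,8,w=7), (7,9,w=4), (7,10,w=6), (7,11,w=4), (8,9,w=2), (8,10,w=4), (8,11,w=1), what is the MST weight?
20 (MST edges: (1,8,w=2), (2,3,w=3), (3,6,w=4), (3,9,w=1), (3,10,w=1), (4,7,w=2), (5,7,w=1), (5,10,w=3), (8,9,w=2), (8,11,w=1); sum of weights 2 + 3 + 4 + 1 + 1 + 2 + 1 + 3 + 2 + 1 = 20)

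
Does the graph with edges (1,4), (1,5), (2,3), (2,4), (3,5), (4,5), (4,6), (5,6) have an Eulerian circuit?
Yes (the graph is connected and all 6 vertices have even degree)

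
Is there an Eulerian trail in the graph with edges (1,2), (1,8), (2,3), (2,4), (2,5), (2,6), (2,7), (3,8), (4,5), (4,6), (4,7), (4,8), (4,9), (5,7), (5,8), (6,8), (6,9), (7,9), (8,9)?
Yes — and in fact it has an Eulerian circuit (the graph is connected and all 9 vertices have even degree)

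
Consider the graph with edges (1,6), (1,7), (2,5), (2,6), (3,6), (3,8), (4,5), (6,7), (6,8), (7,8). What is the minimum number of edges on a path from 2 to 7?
2 (path: 2 -> 6 -> 7, 2 edges)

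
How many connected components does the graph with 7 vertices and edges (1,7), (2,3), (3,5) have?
4 (components: {1, 7}, {2, 3, 5}, {4}, {6})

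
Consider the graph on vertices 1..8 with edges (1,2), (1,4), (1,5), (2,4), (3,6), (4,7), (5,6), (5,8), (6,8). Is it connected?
Yes (BFS from 1 visits [1, 2, 4, 5, 7, 6, 8, 3] — all 8 vertices reached)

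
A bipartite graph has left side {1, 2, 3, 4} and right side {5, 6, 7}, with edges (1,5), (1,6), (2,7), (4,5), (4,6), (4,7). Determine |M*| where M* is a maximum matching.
3 (matching: (1,6), (2,7), (4,5); upper bound min(|L|,|R|) = min(4,3) = 3)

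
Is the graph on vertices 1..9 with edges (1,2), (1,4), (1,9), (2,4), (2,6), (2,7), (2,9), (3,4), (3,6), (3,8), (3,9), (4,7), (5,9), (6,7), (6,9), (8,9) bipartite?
No (odd cycle of length 3: 2 -> 1 -> 9 -> 2)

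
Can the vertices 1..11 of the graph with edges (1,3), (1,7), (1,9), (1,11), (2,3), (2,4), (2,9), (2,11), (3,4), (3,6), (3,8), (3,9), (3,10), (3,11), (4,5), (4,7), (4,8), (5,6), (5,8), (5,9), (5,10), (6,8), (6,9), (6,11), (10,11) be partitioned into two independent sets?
No (odd cycle of length 3: 11 -> 1 -> 3 -> 11)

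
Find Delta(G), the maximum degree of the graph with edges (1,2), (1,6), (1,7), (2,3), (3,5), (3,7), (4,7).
3 (attained at vertices 1, 3, 7)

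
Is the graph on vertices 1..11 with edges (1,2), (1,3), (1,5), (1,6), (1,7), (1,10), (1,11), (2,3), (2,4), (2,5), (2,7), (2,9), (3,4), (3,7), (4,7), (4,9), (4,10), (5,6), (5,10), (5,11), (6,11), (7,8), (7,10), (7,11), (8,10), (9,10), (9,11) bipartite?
No (odd cycle of length 3: 7 -> 1 -> 11 -> 7)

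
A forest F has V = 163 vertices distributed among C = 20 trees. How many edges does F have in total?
143 (Each of the 20 component trees on V_i vertices has V_i - 1 edges; summing gives V - C = 163 - 20 = 143)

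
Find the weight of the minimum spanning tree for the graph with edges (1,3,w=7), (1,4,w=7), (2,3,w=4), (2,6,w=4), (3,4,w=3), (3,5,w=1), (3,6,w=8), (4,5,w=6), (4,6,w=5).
19 (MST edges: (1,3,w=7), (2,3,w=4), (2,6,w=4), (3,4,w=3), (3,5,w=1); sum of weights 7 + 4 + 4 + 3 + 1 = 19)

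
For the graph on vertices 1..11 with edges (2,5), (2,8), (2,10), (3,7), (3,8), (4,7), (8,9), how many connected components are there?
4 (components: {1}, {2, 3, 4, 5, 7, 8, 9, 10}, {6}, {11})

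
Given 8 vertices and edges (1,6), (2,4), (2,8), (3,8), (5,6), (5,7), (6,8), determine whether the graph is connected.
Yes (BFS from 1 visits [1, 6, 5, 8, 7, 2, 3, 4] — all 8 vertices reached)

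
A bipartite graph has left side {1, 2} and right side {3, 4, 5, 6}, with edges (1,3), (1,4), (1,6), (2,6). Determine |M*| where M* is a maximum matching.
2 (matching: (1,4), (2,6); upper bound min(|L|,|R|) = min(2,4) = 2)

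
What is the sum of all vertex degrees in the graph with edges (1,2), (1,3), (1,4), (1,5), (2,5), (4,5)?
12 (handshake: sum of degrees = 2|E| = 2 x 6 = 12)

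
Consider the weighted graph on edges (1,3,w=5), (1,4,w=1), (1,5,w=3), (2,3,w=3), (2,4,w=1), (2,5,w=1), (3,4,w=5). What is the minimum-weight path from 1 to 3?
5 (path: 1 -> 3; weights 5 = 5)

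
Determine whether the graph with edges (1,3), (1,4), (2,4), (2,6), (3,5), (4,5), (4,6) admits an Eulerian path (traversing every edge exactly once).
Yes — and in fact it has an Eulerian circuit (the graph is connected and all 6 vertices have even degree)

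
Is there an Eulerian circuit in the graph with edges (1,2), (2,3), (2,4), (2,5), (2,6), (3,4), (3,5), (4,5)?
No (6 vertices have odd degree: {1, 2, 3, 4, 5, 6}; Eulerian circuit requires 0)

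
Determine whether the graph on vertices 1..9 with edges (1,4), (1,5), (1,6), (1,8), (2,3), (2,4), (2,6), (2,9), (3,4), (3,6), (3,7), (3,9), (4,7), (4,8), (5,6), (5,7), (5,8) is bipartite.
No (odd cycle of length 3: 8 -> 1 -> 4 -> 8)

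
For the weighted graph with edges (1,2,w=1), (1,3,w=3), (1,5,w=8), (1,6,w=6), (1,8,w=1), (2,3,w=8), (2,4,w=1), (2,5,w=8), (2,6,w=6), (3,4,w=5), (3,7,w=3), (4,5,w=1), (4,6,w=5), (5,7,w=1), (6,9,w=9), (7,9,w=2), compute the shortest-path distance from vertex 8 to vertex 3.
4 (path: 8 -> 1 -> 3; weights 1 + 3 = 4)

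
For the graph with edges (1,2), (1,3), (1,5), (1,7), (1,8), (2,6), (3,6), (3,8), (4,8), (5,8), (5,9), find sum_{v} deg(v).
22 (handshake: sum of degrees = 2|E| = 2 x 11 = 22)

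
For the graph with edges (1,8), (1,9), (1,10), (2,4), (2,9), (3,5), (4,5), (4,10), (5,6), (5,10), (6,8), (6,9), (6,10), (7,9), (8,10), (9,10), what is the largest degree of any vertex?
6 (attained at vertex 10)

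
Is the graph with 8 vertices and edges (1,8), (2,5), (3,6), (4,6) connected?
No, it has 4 components: {1, 8}, {2, 5}, {3, 4, 6}, {7}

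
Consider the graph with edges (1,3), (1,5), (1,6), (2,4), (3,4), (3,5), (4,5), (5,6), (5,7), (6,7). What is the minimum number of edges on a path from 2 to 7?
3 (path: 2 -> 4 -> 5 -> 7, 3 edges)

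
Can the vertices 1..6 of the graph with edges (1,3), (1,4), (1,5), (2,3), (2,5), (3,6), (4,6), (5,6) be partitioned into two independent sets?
Yes. Partition: {1, 2, 6}, {3, 4, 5}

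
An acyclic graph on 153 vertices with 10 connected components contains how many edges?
143 (Each of the 10 component trees on V_i vertices has V_i - 1 edges; summing gives V - C = 153 - 10 = 143)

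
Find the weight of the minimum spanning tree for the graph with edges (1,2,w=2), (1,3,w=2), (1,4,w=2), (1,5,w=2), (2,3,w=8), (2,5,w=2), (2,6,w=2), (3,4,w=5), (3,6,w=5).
10 (MST edges: (1,2,w=2), (1,3,w=2), (1,4,w=2), (1,5,w=2), (2,6,w=2); sum of weights 2 + 2 + 2 + 2 + 2 = 10)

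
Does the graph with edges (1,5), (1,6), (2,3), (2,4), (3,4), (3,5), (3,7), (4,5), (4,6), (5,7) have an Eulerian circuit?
Yes (the graph is connected and all 7 vertices have even degree)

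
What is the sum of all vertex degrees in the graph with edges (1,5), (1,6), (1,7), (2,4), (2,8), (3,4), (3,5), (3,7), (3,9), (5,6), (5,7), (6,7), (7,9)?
26 (handshake: sum of degrees = 2|E| = 2 x 13 = 26)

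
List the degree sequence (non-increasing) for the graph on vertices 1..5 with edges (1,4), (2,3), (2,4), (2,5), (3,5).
[3, 2, 2, 2, 1] (degrees: deg(1)=1, deg(2)=3, deg(3)=2, deg(4)=2, deg(5)=2)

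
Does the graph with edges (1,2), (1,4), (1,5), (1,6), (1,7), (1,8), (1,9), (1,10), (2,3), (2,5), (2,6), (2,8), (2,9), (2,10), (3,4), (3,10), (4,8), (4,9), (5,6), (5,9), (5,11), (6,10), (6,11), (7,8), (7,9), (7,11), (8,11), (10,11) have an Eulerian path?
No (8 vertices have odd degree: {2, 3, 5, 6, 8, 9, 10, 11}; Eulerian path requires 0 or 2)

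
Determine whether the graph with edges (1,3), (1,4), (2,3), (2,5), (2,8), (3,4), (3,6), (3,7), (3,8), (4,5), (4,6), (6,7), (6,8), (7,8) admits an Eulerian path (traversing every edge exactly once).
Yes (the graph is connected and exactly 2 vertices have odd degree: {2, 7}; any Eulerian path must start and end at those)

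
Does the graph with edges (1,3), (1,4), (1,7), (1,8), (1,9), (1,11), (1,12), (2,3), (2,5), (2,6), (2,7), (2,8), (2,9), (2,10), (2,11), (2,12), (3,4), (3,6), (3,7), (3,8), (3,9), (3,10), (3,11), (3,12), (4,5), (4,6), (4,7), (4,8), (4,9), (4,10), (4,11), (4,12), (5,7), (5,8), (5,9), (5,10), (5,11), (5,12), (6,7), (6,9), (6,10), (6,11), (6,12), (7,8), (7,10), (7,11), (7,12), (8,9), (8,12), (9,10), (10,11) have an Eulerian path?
Yes (the graph is connected and exactly 2 vertices have odd degree: {1, 2}; any Eulerian path must start and end at those)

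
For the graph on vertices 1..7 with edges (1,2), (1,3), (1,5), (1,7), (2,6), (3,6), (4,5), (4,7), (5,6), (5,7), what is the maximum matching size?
3 (matching: (1,5), (2,6), (4,7); upper bound floor(n/2) = floor(7/2) = 3)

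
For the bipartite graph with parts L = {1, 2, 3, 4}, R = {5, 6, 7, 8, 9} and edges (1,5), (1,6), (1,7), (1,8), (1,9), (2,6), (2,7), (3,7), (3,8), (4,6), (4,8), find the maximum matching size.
4 (matching: (1,9), (2,7), (3,8), (4,6); upper bound min(|L|,|R|) = min(4,5) = 4)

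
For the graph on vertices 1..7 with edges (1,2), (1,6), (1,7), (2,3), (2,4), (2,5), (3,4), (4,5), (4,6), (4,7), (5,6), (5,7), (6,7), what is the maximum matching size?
3 (matching: (1,7), (2,5), (4,6); upper bound floor(n/2) = floor(7/2) = 3)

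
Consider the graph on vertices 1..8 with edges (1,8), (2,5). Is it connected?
No, it has 6 components: {1, 8}, {2, 5}, {3}, {4}, {6}, {7}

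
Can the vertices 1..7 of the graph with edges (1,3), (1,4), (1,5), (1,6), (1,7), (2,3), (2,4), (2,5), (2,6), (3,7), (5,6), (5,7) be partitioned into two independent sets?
No (odd cycle of length 3: 5 -> 1 -> 7 -> 5)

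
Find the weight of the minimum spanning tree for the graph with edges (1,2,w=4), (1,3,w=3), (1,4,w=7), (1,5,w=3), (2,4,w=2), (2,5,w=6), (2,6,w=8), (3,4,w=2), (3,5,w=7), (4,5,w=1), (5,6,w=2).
10 (MST edges: (1,3,w=3), (2,4,w=2), (3,4,w=2), (4,5,w=1), (5,6,w=2); sum of weights 3 + 2 + 2 + 1 + 2 = 10)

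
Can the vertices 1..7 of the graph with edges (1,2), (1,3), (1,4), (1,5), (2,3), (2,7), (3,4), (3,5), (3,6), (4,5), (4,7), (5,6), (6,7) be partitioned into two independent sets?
No (odd cycle of length 3: 3 -> 1 -> 5 -> 3)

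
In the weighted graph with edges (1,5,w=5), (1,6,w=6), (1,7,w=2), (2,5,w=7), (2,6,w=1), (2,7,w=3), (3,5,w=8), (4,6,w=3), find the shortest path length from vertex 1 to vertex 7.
2 (path: 1 -> 7; weights 2 = 2)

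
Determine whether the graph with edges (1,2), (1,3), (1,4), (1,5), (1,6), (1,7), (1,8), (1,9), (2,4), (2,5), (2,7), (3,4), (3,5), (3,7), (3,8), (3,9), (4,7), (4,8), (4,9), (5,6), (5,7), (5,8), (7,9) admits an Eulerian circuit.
Yes (the graph is connected and all 9 vertices have even degree)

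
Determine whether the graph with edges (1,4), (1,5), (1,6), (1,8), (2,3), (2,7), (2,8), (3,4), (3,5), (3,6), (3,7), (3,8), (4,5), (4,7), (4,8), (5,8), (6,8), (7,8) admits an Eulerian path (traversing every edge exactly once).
No (4 vertices have odd degree: {2, 4, 6, 8}; Eulerian path requires 0 or 2)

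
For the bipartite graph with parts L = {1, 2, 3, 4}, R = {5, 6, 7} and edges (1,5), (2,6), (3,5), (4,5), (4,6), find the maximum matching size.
2 (matching: (1,5), (2,6); upper bound min(|L|,|R|) = min(4,3) = 3)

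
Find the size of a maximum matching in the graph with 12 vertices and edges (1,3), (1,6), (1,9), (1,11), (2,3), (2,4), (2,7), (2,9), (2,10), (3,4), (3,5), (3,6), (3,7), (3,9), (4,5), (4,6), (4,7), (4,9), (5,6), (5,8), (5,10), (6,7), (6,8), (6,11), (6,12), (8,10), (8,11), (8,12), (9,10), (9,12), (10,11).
6 (matching: (1,6), (2,4), (3,7), (5,8), (9,12), (10,11); upper bound floor(n/2) = floor(12/2) = 6)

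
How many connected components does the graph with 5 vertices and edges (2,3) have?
4 (components: {1}, {2, 3}, {4}, {5})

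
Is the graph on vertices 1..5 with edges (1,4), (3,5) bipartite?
Yes. Partition: {1, 2, 3}, {4, 5}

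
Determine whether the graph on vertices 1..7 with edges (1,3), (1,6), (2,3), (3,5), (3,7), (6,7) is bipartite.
Yes. Partition: {1, 2, 4, 5, 7}, {3, 6}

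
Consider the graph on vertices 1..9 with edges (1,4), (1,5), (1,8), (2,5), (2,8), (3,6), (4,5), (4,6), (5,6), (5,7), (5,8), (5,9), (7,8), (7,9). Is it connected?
Yes (BFS from 1 visits [1, 4, 5, 8, 6, 2, 7, 9, 3] — all 9 vertices reached)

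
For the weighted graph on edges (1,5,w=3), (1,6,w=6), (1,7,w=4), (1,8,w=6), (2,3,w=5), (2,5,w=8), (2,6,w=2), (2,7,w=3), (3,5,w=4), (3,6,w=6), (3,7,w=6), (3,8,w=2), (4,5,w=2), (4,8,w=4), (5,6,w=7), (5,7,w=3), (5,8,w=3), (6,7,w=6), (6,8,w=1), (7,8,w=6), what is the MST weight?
16 (MST edges: (1,5,w=3), (2,6,w=2), (2,7,w=3), (3,8,w=2), (4,5,w=2), (5,8,w=3), (6,8,w=1); sum of weights 3 + 2 + 3 + 2 + 2 + 3 + 1 = 16)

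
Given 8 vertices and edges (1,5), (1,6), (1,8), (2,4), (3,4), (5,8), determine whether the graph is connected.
No, it has 3 components: {1, 5, 6, 8}, {2, 3, 4}, {7}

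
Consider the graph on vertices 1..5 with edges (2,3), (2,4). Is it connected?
No, it has 3 components: {1}, {2, 3, 4}, {5}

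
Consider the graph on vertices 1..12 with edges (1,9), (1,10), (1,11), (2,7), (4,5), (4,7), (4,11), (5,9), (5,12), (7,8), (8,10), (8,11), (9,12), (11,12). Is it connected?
No, it has 3 components: {1, 2, 4, 5, 7, 8, 9, 10, 11, 12}, {3}, {6}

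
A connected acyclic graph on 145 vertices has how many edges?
144 (A tree on V vertices has V - 1 edges, so 145 - 1 = 144)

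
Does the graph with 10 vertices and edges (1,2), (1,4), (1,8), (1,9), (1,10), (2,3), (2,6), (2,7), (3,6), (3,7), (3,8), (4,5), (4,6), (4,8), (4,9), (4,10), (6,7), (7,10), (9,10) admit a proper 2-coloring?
No (odd cycle of length 3: 8 -> 1 -> 4 -> 8)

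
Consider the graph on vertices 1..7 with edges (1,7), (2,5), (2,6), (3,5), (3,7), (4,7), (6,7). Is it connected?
Yes (BFS from 1 visits [1, 7, 3, 4, 6, 5, 2] — all 7 vertices reached)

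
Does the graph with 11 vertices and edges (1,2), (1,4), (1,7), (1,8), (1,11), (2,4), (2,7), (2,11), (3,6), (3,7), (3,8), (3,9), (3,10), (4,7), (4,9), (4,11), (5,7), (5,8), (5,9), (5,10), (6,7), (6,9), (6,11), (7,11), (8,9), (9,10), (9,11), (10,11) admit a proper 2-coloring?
No (odd cycle of length 3: 11 -> 1 -> 2 -> 11)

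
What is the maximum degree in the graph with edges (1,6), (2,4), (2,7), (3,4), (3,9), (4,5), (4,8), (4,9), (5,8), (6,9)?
5 (attained at vertex 4)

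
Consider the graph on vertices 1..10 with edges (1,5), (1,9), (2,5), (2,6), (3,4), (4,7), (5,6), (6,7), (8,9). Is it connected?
No, it has 2 components: {1, 2, 3, 4, 5, 6, 7, 8, 9}, {10}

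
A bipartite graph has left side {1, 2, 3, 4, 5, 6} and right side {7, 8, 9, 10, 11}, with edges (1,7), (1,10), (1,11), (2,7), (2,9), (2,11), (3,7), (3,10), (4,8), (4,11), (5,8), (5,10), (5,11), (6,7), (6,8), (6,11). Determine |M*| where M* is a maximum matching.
5 (matching: (1,11), (2,9), (3,10), (4,8), (6,7); upper bound min(|L|,|R|) = min(6,5) = 5)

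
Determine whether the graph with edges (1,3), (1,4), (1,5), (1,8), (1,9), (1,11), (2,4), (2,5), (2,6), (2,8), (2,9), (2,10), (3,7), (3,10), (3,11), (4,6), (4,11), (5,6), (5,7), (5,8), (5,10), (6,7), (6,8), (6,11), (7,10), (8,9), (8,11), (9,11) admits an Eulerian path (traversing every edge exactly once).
Yes — and in fact it has an Eulerian circuit (the graph is connected and all 11 vertices have even degree)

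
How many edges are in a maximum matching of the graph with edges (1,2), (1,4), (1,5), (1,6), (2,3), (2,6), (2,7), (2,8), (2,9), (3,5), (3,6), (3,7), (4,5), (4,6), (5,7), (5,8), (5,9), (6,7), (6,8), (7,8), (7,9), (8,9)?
4 (matching: (2,3), (4,5), (6,8), (7,9); upper bound floor(n/2) = floor(9/2) = 4)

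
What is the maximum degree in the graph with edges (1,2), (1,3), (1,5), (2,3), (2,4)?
3 (attained at vertices 1, 2)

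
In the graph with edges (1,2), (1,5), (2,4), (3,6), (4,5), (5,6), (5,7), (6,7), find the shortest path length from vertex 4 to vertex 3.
3 (path: 4 -> 5 -> 6 -> 3, 3 edges)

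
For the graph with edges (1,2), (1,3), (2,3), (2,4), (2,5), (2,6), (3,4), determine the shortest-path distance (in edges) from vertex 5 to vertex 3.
2 (path: 5 -> 2 -> 3, 2 edges)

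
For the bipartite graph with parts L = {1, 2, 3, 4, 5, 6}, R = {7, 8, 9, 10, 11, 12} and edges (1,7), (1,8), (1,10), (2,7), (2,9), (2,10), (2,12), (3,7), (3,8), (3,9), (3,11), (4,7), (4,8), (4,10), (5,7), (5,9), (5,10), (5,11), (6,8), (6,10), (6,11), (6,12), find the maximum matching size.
6 (matching: (1,10), (2,12), (3,11), (4,7), (5,9), (6,8); upper bound min(|L|,|R|) = min(6,6) = 6)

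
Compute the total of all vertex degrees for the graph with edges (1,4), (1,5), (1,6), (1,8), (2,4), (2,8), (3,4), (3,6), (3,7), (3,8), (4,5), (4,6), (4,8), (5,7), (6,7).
30 (handshake: sum of degrees = 2|E| = 2 x 15 = 30)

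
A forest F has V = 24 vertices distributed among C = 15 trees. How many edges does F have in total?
9 (Each of the 15 component trees on V_i vertices has V_i - 1 edges; summing gives V - C = 24 - 15 = 9)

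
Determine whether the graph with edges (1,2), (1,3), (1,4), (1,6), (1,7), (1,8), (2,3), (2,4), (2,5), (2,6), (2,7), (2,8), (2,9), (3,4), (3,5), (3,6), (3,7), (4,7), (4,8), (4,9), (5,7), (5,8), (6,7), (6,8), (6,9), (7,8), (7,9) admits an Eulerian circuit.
Yes (the graph is connected and all 9 vertices have even degree)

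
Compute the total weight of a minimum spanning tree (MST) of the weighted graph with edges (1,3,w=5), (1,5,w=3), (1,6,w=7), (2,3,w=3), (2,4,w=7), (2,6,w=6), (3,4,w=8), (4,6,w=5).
22 (MST edges: (1,3,w=5), (1,5,w=3), (2,3,w=3), (2,6,w=6), (4,6,w=5); sum of weights 5 + 3 + 3 + 6 + 5 = 22)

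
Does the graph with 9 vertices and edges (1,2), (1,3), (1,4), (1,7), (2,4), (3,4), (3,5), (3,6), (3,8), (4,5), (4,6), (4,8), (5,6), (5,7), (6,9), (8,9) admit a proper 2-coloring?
No (odd cycle of length 3: 3 -> 1 -> 4 -> 3)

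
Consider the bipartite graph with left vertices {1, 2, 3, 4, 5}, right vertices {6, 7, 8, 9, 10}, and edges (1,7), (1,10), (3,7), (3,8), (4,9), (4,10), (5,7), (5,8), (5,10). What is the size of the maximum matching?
4 (matching: (1,10), (3,8), (4,9), (5,7); upper bound min(|L|,|R|) = min(5,5) = 5)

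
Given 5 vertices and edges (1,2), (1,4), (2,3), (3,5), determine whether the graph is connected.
Yes (BFS from 1 visits [1, 2, 4, 3, 5] — all 5 vertices reached)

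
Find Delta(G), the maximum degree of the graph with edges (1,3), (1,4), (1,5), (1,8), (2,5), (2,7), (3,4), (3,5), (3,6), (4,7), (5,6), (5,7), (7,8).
5 (attained at vertex 5)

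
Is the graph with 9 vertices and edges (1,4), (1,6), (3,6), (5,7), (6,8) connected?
No, it has 4 components: {1, 3, 4, 6, 8}, {2}, {5, 7}, {9}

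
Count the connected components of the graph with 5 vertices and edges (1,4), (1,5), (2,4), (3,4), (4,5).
1 (components: {1, 2, 3, 4, 5})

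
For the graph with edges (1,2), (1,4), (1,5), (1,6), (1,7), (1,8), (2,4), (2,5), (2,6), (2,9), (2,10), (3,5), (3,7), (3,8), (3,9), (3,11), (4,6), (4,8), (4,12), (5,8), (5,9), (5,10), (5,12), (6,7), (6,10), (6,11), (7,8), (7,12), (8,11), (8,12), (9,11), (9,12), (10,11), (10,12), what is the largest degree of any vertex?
7 (attained at vertices 5, 8)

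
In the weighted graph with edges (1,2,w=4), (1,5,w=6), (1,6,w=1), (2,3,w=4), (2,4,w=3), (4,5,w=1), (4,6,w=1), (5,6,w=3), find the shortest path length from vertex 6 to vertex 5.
2 (path: 6 -> 4 -> 5; weights 1 + 1 = 2)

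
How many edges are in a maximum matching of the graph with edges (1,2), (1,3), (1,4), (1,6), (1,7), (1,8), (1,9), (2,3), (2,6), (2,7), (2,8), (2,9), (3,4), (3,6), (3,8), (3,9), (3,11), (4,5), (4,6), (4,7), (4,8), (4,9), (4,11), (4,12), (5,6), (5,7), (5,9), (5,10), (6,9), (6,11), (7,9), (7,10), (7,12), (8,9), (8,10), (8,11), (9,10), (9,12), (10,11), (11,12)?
6 (matching: (1,8), (2,9), (3,6), (4,12), (5,7), (10,11); upper bound floor(n/2) = floor(12/2) = 6)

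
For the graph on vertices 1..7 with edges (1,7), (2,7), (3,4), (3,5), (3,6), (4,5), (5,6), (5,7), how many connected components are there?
1 (components: {1, 2, 3, 4, 5, 6, 7})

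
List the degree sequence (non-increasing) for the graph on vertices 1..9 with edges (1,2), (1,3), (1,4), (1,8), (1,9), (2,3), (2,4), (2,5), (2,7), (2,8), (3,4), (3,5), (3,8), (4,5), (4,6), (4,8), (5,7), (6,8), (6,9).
[6, 6, 5, 5, 5, 4, 3, 2, 2] (degrees: deg(1)=5, deg(2)=6, deg(3)=5, deg(4)=6, deg(5)=4, deg(6)=3, deg(7)=2, deg(8)=5, deg(9)=2)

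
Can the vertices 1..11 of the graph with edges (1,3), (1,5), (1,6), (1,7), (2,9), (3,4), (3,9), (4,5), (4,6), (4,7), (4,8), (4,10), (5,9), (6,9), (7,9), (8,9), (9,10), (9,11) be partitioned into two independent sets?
Yes. Partition: {1, 4, 9}, {2, 3, 5, 6, 7, 8, 10, 11}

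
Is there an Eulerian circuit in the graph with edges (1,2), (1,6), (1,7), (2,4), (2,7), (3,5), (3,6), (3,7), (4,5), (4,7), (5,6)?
No (6 vertices have odd degree: {1, 2, 3, 4, 5, 6}; Eulerian circuit requires 0)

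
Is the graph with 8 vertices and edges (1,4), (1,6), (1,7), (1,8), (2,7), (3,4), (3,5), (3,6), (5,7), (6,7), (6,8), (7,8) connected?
Yes (BFS from 1 visits [1, 4, 6, 7, 8, 3, 2, 5] — all 8 vertices reached)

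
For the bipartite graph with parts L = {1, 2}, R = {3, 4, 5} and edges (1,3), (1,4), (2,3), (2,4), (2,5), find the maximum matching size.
2 (matching: (1,4), (2,5); upper bound min(|L|,|R|) = min(2,3) = 2)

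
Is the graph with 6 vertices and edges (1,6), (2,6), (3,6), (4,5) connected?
No, it has 2 components: {1, 2, 3, 6}, {4, 5}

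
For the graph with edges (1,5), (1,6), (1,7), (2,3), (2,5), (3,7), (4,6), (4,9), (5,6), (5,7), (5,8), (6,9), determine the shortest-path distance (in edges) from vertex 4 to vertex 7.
3 (path: 4 -> 6 -> 1 -> 7, 3 edges)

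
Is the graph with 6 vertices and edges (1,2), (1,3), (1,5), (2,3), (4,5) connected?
No, it has 2 components: {1, 2, 3, 4, 5}, {6}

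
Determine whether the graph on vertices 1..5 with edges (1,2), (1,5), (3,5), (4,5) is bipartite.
Yes. Partition: {1, 3, 4}, {2, 5}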